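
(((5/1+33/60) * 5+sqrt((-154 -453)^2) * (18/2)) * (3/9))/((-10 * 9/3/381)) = -929767/40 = -23244.18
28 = 28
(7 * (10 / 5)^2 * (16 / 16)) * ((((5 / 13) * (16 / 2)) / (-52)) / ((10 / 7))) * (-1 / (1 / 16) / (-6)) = -1568 / 507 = -3.09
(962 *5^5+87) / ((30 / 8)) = 12025348 / 15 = 801689.87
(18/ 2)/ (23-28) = -9/ 5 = -1.80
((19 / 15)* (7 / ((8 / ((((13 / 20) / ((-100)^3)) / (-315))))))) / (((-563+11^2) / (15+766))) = -14839 / 3672000000000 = -0.00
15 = 15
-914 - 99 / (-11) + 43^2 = 944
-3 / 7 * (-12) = 36 / 7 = 5.14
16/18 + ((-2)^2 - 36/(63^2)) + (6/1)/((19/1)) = 43534/8379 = 5.20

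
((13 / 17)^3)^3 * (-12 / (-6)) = 21208998746 / 118587876497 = 0.18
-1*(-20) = 20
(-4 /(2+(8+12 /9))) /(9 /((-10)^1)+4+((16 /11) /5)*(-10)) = -220 /119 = -1.85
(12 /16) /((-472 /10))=-15 /944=-0.02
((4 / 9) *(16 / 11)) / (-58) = -32 / 2871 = -0.01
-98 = -98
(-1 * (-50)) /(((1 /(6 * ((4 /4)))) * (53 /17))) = 5100 /53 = 96.23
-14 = -14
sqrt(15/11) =sqrt(165)/11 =1.17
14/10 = 7/5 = 1.40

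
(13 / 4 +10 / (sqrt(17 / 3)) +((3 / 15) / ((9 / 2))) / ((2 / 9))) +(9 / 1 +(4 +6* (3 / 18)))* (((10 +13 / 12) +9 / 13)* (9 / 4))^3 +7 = 10* sqrt(51) / 17 +5858368770661 / 22497280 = 260407.63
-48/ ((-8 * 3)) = 2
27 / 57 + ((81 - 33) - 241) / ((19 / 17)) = -3272 / 19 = -172.21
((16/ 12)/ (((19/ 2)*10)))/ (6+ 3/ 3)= 4/ 1995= 0.00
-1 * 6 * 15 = -90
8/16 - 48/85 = -11/170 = -0.06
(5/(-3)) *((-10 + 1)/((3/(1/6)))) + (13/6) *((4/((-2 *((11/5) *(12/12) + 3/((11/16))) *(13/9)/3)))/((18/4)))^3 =39466273445/47704523334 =0.83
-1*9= -9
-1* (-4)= 4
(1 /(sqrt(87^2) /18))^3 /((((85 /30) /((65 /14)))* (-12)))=-3510 /2902291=-0.00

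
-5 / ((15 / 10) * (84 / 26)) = -65 / 63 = -1.03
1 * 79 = 79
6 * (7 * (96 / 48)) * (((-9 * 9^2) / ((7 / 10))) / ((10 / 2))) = -17496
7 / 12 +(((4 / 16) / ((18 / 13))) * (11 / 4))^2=68833 / 82944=0.83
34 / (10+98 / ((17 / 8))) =289 / 477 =0.61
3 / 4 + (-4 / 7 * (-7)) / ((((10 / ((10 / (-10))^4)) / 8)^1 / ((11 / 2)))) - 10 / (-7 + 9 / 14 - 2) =19.55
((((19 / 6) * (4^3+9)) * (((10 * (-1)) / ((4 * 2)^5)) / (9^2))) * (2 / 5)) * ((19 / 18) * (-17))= 448001 / 71663616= 0.01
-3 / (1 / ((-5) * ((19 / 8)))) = 285 / 8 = 35.62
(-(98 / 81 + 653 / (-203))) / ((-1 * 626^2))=-32999 / 6443617068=-0.00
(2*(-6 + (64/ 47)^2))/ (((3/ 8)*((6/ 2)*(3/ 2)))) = -293056/ 59643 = -4.91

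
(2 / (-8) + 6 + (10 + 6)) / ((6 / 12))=87 / 2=43.50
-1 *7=-7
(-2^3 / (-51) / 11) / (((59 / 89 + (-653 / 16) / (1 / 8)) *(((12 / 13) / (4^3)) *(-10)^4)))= -18512 / 61007698125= -0.00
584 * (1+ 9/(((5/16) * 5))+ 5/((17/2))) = 1823832/425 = 4291.37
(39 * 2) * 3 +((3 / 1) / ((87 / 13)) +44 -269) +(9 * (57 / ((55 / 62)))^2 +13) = 3261638991 / 87725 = 37180.27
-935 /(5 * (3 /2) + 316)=-2.89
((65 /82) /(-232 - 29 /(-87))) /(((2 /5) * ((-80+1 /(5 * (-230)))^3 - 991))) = 74142656250 /4446477082006304699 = 0.00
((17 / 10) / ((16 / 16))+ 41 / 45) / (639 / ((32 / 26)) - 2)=376 / 74475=0.01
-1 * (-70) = 70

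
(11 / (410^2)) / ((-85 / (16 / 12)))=-11 / 10716375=-0.00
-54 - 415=-469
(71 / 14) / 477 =0.01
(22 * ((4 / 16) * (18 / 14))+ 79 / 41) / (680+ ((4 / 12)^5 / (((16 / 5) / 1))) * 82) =0.01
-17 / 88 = -0.19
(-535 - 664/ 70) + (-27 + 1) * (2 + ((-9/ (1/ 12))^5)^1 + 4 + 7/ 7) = 13370885473453/ 35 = 382025299241.51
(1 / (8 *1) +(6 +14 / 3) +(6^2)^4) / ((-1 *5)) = -335925.36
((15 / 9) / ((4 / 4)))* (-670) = -3350 / 3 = -1116.67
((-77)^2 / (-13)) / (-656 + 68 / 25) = 0.70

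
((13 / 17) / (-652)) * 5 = -65 / 11084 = -0.01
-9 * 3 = -27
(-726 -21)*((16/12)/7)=-996/7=-142.29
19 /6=3.17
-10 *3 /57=-10 /19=-0.53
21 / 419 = 0.05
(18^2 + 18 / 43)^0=1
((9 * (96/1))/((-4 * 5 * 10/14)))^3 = -3456649728/15625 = -221225.58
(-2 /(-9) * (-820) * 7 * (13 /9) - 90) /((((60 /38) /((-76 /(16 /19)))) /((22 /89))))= 27303.91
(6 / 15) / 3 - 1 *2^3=-118 / 15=-7.87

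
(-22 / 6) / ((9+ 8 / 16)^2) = -44 / 1083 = -0.04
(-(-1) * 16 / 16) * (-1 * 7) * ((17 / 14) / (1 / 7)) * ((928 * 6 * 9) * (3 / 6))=-1490832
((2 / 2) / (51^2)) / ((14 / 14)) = 1 / 2601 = 0.00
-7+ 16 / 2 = 1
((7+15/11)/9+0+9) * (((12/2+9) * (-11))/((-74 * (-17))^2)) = -4915/4747692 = -0.00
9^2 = 81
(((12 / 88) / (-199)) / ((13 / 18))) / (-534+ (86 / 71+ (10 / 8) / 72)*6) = 92016 / 51073172293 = 0.00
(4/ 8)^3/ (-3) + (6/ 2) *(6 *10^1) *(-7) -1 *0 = -30241/ 24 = -1260.04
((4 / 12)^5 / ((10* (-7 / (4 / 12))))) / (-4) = 1 / 204120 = 0.00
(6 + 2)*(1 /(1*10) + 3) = 124 /5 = 24.80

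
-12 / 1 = -12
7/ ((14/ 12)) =6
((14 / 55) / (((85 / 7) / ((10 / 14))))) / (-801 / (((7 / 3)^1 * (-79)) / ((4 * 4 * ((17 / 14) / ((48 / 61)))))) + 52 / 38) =2059372 / 14944474325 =0.00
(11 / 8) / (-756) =-11 / 6048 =-0.00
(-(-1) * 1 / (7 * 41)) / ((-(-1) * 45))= 1 / 12915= 0.00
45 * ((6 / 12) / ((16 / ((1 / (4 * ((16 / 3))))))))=135 / 2048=0.07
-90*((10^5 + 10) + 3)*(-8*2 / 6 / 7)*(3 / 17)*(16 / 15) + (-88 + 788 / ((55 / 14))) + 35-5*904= 4195931643 / 6545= 641089.63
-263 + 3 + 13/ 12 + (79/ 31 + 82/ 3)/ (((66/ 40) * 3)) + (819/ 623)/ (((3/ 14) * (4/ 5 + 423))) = -135096871061/ 534263796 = -252.87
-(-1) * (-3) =-3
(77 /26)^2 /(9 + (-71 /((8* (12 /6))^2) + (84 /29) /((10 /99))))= 0.23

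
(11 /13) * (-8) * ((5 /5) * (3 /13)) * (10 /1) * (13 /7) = -2640 /91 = -29.01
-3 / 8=-0.38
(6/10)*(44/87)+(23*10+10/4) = 67513/290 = 232.80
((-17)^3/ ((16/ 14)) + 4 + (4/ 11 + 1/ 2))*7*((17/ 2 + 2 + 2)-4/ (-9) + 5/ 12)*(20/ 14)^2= -4543922825/ 5544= -819610.90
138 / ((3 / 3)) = 138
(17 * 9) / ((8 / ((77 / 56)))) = 1683 / 64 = 26.30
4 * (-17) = -68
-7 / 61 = -0.11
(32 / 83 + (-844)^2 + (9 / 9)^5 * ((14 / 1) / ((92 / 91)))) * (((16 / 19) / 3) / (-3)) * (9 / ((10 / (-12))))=130548153168 / 181355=719848.66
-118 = -118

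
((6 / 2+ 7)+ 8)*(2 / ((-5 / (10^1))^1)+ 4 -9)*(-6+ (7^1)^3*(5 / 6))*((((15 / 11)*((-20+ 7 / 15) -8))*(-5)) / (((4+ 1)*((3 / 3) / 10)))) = -187225290 / 11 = -17020480.91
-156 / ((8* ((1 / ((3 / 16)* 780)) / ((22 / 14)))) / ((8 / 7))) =-250965 / 49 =-5121.73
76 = 76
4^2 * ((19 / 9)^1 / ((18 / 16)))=2432 / 81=30.02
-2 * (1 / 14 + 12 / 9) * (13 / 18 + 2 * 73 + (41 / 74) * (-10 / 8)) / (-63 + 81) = -22.79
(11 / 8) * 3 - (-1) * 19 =185 / 8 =23.12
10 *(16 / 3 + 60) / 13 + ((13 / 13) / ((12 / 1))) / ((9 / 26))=35449 / 702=50.50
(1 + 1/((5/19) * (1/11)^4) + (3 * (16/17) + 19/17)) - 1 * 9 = 4728698/85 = 55631.74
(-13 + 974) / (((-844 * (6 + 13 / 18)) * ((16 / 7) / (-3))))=181629 / 816992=0.22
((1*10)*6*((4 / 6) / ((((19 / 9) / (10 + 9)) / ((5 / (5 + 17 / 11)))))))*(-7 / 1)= -1925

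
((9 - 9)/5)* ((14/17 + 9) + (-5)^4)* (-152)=0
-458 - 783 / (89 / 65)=-91657 / 89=-1029.85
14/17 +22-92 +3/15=-5863/85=-68.98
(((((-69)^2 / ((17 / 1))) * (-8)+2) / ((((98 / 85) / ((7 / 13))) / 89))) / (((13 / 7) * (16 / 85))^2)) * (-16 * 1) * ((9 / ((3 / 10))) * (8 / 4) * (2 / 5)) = 1284657850875 / 4394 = 292366374.80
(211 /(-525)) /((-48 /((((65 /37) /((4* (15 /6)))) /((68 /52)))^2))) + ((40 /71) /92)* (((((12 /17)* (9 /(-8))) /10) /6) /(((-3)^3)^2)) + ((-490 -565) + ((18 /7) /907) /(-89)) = -49916051195423345097199 /47313797945578516800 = -1055.00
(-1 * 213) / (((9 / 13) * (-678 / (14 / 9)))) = 6461 / 9153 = 0.71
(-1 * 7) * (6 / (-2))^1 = 21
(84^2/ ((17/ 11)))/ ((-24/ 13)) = -42042/ 17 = -2473.06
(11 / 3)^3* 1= 1331 / 27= 49.30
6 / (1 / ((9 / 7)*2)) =108 / 7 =15.43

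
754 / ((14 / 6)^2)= 138.49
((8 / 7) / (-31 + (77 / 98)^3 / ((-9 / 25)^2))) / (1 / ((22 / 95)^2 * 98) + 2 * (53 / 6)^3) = -325309146624 / 10696714798964569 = -0.00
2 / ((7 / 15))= 30 / 7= 4.29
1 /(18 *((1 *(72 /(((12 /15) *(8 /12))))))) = 1 /2430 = 0.00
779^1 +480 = 1259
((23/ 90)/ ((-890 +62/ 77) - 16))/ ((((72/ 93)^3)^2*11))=-142888092641/ 1198788968448000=-0.00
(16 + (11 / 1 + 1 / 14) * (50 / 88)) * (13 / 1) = 178503 / 616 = 289.78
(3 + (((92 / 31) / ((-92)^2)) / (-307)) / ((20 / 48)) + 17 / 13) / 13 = 61289441 / 184962895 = 0.33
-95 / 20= -19 / 4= -4.75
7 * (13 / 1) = 91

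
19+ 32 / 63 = 1229 / 63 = 19.51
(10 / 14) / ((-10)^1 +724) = 5 / 4998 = 0.00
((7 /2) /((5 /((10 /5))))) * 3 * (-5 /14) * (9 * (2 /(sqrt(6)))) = -9 * sqrt(6) /2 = -11.02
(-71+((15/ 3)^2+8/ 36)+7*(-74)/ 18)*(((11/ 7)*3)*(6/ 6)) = -7381/ 21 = -351.48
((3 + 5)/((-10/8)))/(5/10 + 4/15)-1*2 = -238/23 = -10.35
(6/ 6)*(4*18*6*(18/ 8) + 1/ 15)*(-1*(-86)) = 1253966/ 15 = 83597.73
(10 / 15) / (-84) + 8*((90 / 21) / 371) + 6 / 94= 325841 / 2197062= 0.15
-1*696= -696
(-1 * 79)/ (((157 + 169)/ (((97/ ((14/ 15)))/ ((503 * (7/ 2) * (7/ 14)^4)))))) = -919560/ 4017461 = -0.23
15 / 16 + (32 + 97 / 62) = 17113 / 496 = 34.50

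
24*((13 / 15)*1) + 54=374 / 5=74.80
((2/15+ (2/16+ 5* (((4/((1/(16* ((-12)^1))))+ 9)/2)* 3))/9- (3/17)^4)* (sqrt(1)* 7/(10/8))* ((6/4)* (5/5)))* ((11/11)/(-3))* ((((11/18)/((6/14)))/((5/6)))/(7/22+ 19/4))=112730058750463/188579977875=597.78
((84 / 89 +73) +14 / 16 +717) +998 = 1274351 / 712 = 1789.82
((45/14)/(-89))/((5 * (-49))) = 9/61054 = 0.00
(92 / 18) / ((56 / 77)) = 7.03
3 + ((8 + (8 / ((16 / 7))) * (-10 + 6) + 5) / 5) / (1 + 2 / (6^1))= 57 / 20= 2.85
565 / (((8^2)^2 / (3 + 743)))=210745 / 2048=102.90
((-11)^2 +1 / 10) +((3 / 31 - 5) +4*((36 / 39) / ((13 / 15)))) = 6310749 / 52390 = 120.46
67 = 67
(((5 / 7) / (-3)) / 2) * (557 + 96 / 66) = -30715 / 462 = -66.48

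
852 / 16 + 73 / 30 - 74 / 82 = 134761 / 2460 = 54.78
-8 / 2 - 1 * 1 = -5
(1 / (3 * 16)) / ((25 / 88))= 11 / 150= 0.07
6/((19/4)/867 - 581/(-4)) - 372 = -93686352/251873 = -371.96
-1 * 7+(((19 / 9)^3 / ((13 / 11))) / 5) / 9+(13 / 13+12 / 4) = -1203946 / 426465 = -2.82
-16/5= -3.20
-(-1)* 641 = 641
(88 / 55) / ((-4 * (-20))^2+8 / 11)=11 / 44005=0.00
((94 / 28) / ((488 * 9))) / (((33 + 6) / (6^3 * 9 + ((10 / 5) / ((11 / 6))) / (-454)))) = 38024269 / 997980984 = 0.04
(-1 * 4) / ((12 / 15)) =-5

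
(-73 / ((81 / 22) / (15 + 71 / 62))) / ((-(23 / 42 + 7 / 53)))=596421826 / 1266381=470.97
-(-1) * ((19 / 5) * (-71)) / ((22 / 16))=-10792 / 55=-196.22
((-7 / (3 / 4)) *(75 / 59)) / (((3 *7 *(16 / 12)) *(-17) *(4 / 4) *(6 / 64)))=800 / 3009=0.27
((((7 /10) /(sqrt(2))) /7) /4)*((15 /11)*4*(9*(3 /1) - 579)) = -414*sqrt(2) /11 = -53.23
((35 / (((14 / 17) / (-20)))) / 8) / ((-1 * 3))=425 / 12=35.42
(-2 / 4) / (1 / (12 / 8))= -3 / 4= -0.75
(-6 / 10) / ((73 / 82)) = -246 / 365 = -0.67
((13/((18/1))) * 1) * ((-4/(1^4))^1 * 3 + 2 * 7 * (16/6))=494/27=18.30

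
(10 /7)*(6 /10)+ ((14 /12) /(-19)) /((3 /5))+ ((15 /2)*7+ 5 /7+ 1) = 65798 /1197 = 54.97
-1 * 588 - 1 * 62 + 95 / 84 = -54505 / 84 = -648.87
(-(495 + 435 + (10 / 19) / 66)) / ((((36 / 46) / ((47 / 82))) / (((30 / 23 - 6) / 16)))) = 27406405 / 137104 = 199.90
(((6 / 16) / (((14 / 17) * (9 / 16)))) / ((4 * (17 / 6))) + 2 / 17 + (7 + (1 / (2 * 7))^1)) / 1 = 864 / 119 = 7.26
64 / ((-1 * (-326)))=32 / 163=0.20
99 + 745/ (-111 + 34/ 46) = 233929/ 2536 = 92.24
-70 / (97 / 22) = -1540 / 97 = -15.88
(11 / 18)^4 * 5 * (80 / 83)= 366025 / 544563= 0.67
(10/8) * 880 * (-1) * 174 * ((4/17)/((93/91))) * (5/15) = -23223200/1581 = -14688.93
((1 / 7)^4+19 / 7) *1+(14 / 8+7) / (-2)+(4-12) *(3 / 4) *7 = -838627 / 19208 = -43.66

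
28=28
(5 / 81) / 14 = 5 / 1134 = 0.00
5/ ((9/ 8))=40/ 9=4.44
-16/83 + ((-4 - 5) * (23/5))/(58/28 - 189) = 31174/1086055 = 0.03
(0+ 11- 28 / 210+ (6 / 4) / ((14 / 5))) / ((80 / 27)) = 3.85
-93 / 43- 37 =-1684 / 43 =-39.16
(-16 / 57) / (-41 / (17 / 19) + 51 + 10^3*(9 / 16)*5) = -544 / 5460657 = -0.00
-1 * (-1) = 1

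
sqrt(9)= 3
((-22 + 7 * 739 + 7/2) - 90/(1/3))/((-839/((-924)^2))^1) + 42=-4970481.09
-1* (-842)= 842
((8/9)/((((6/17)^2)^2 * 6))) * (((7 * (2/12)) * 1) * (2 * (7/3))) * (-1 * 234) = -53202877/4374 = -12163.44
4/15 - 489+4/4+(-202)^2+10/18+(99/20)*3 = 7259701/180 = 40331.67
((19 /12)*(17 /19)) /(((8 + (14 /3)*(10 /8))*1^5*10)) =17 /1660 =0.01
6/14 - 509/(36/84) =-24932/21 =-1187.24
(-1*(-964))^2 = 929296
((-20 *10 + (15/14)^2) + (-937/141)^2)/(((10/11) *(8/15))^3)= -2406900743643/1773420544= -1357.21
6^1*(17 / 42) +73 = 528 / 7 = 75.43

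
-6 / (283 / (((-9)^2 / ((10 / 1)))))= -243 / 1415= -0.17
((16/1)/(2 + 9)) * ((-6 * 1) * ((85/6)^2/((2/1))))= -28900/33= -875.76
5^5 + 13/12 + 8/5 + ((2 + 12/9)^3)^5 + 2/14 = 140006283324196703/2008846980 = 69694847.20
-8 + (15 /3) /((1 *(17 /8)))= -96 /17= -5.65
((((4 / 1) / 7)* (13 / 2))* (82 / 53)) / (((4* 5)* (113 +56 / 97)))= 51701 / 20436535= 0.00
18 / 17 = 1.06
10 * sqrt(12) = 20 * sqrt(3) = 34.64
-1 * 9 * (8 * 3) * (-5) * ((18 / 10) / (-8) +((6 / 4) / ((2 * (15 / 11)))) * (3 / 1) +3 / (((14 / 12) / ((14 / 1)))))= 40419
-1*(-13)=13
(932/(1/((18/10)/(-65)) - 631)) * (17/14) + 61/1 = 1246205/21014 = 59.30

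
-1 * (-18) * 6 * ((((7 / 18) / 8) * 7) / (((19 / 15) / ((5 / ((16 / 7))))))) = 77175 / 1216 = 63.47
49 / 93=0.53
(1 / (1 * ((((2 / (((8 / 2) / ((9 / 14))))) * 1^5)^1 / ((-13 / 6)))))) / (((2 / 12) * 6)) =-182 / 27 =-6.74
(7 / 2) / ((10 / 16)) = 28 / 5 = 5.60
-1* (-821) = 821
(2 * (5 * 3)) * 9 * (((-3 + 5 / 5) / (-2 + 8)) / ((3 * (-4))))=15 / 2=7.50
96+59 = 155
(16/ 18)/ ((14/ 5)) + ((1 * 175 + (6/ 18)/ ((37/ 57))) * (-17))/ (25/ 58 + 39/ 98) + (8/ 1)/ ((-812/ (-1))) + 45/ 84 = -81869405783/ 22751892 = -3598.36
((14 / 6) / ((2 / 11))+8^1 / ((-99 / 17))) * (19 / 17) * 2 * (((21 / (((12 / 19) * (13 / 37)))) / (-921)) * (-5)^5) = 662966346875 / 80602236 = 8225.16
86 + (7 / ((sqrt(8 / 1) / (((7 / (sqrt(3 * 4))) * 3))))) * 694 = 86 + 17003 * sqrt(6) / 4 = 10498.17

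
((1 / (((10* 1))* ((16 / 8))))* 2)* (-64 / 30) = -16 / 75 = -0.21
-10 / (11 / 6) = -60 / 11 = -5.45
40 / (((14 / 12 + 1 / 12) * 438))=16 / 219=0.07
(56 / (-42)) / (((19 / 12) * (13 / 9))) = -144 / 247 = -0.58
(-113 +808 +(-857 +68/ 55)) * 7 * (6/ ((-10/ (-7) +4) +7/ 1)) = -866516/ 1595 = -543.27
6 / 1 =6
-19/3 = -6.33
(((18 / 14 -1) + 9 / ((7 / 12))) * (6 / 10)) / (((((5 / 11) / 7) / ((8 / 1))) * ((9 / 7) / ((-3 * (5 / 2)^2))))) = -16940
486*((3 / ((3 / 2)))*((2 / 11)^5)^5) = 0.00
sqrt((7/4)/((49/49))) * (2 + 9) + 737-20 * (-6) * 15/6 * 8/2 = 11 * sqrt(7)/2 + 1937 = 1951.55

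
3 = 3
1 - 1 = 0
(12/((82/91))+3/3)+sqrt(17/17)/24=14129/984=14.36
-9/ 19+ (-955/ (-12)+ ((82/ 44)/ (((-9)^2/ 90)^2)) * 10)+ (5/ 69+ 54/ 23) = 162814271/ 1557468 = 104.54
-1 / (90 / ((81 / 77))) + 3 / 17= 2157 / 13090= 0.16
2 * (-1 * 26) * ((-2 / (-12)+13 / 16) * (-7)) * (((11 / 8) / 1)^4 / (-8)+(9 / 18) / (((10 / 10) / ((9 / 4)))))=95047771 / 393216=241.72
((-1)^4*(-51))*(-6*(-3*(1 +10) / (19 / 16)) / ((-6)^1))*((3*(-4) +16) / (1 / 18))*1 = 1938816 / 19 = 102042.95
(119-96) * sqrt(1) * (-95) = -2185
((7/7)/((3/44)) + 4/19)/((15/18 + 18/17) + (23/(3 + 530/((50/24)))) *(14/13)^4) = 7.39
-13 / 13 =-1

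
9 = 9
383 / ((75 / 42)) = 5362 / 25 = 214.48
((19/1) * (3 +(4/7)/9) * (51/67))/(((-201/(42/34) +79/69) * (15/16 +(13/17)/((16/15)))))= -97498196/588211425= -0.17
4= 4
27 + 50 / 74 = 1024 / 37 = 27.68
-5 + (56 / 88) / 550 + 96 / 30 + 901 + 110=1009.20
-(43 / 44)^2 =-1849 / 1936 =-0.96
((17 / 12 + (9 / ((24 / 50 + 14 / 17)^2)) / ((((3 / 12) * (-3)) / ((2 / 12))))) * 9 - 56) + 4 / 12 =-49269185 / 920748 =-53.51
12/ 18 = 2/ 3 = 0.67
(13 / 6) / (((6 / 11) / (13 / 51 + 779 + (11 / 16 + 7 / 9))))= 273302029 / 88128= 3101.19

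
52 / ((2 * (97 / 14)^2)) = 5096 / 9409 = 0.54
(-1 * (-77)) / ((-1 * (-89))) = 77 / 89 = 0.87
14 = 14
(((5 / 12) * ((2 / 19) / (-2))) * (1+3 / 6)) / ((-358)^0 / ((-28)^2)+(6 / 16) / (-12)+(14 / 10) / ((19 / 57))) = -4900 / 621167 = -0.01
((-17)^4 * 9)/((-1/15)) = -11275335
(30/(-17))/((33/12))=-0.64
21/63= 1/3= 0.33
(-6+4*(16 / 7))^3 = 10648 / 343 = 31.04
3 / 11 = 0.27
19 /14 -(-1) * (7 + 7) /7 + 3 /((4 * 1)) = 115 /28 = 4.11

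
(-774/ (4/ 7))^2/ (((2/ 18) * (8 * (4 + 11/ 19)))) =418304817/ 928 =450759.50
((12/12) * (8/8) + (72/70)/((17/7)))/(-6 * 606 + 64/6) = -363/924460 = -0.00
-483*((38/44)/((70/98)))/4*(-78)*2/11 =2505321/1210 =2070.51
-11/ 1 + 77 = 66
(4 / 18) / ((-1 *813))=-2 / 7317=-0.00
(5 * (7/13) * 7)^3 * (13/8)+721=15680917/1352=11598.31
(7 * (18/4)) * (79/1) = 4977/2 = 2488.50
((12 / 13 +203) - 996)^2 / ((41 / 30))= 459062.82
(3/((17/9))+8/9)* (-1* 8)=-3032/153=-19.82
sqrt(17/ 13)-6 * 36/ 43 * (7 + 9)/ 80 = 0.14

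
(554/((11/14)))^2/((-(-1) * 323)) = 60155536/39083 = 1539.17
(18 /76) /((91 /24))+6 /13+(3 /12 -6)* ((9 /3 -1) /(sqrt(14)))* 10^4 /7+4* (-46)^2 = 14635162 /1729 -57500* sqrt(14) /49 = 4073.80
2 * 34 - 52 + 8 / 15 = 248 / 15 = 16.53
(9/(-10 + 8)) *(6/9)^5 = -16/27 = -0.59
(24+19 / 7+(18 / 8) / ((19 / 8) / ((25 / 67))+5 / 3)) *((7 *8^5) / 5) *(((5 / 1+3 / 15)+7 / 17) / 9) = 1581447872512 / 2048075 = 772163.07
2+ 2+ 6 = 10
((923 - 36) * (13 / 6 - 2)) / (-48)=-887 / 288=-3.08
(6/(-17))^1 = -6/17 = -0.35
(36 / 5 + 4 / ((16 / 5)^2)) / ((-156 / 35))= -17003 / 9984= -1.70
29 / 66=0.44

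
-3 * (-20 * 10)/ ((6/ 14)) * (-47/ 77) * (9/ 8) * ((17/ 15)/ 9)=-3995/ 33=-121.06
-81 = -81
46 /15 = 3.07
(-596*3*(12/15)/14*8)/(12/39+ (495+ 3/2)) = -743808/452095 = -1.65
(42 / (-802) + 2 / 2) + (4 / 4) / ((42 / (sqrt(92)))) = sqrt(23) / 21 + 380 / 401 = 1.18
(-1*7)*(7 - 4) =-21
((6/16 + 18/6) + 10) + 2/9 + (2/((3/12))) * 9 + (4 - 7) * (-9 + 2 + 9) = 5731/72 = 79.60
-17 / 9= -1.89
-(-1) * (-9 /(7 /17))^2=23409 /49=477.73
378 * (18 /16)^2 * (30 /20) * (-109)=-5006043 /64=-78219.42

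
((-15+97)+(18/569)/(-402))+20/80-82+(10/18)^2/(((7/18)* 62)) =78243083/297816876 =0.26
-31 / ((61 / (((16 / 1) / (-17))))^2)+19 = 20424075 / 1075369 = 18.99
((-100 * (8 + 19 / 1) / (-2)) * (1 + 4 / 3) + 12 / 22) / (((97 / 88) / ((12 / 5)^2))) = 39923712 / 2425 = 16463.39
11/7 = 1.57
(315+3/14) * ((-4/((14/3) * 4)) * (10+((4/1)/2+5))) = -1148.28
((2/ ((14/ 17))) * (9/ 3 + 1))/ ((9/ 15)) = 340/ 21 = 16.19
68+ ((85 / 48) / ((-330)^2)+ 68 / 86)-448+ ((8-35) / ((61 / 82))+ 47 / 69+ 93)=-20297502328007 / 63070349760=-321.82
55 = 55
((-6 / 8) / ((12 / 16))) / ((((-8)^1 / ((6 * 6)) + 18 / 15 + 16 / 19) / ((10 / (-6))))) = 1425 / 1556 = 0.92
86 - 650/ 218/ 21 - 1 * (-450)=1226579/ 2289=535.86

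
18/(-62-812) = -9/437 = -0.02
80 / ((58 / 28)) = 1120 / 29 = 38.62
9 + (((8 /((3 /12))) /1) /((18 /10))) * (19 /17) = 28.87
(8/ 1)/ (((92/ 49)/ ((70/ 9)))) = 6860/ 207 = 33.14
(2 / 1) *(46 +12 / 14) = 656 / 7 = 93.71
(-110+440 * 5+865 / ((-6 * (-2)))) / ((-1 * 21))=-25945 / 252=-102.96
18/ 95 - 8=-742/ 95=-7.81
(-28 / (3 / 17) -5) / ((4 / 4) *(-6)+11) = -491 / 15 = -32.73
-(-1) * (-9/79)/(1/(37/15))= -111/395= -0.28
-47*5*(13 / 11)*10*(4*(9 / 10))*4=-39992.73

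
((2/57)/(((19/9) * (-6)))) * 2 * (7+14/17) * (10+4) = -196/323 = -0.61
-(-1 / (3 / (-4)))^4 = -256 / 81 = -3.16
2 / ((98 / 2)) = 2 / 49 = 0.04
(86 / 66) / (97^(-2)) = 404587 / 33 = 12260.21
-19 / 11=-1.73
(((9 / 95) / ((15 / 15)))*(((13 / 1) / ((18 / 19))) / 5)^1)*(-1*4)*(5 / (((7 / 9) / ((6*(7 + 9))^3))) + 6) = -1035142212 / 175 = -5915098.35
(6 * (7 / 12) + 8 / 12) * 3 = 25 / 2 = 12.50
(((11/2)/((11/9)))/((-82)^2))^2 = 0.00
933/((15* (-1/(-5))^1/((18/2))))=2799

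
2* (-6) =-12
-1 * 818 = -818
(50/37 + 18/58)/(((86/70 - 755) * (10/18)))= -37443/9435962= -0.00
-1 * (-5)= 5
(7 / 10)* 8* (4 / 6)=56 / 15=3.73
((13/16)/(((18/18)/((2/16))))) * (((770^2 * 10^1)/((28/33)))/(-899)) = -45420375/57536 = -789.43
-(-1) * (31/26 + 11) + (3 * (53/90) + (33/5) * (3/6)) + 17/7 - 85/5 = 7337/2730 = 2.69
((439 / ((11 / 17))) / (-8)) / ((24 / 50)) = -186575 / 1056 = -176.68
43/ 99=0.43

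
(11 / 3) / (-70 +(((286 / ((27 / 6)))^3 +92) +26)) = 2673 / 187184240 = 0.00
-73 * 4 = -292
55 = 55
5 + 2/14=36/7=5.14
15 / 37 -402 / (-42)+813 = 213151 / 259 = 822.98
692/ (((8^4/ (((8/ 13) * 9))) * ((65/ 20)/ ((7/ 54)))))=1211/ 32448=0.04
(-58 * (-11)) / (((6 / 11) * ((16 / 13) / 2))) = 45617 / 24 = 1900.71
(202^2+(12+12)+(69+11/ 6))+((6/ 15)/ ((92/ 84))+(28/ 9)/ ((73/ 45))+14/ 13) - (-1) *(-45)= 26753698733/ 654810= 40857.19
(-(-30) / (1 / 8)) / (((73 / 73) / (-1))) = -240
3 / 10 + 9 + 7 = 163 / 10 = 16.30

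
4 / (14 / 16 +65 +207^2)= 0.00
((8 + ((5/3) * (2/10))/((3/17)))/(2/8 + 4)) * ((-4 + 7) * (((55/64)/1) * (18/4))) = 14685/544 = 26.99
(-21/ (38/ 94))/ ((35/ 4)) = -564/ 95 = -5.94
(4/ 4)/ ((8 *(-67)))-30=-16081/ 536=-30.00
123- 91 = 32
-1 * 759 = -759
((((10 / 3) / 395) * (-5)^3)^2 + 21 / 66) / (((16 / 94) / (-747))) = -6897681883 / 1098416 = -6279.66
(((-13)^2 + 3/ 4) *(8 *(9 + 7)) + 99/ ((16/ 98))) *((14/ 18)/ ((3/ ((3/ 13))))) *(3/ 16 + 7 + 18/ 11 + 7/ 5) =750184855/ 54912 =13661.58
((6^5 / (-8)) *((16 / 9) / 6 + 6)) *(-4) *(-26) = -636480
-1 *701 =-701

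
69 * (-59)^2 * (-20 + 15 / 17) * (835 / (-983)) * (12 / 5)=156435095700 / 16711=9361204.94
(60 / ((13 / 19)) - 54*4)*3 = -5004 / 13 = -384.92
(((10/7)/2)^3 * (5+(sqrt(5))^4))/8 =1875/1372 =1.37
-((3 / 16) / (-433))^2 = -9 / 47997184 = -0.00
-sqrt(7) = -2.65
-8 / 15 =-0.53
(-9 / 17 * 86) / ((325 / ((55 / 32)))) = -4257 / 17680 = -0.24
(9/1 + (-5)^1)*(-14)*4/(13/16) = -3584/13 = -275.69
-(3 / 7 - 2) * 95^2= 14182.14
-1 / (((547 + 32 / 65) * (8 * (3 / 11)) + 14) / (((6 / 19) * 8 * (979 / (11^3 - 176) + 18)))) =-2263976 / 57462517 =-0.04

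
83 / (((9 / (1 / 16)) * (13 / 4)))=83 / 468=0.18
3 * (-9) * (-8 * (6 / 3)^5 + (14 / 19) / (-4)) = 262845 / 38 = 6916.97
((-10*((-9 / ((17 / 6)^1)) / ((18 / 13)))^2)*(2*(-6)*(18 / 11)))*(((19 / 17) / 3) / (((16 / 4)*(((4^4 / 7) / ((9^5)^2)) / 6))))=95222530372251555 / 1729376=55061785506.59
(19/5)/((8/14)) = 133/20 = 6.65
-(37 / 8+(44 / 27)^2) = -42461 / 5832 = -7.28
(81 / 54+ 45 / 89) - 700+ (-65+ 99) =-118191 / 178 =-663.99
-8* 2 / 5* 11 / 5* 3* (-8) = 4224 / 25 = 168.96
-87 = -87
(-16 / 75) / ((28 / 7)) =-4 / 75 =-0.05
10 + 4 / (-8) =19 / 2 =9.50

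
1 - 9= -8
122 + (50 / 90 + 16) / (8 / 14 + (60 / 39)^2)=3992915 / 31284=127.63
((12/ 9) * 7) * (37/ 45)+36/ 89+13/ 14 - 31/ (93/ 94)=-3755489/ 168210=-22.33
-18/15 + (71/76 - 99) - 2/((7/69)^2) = -5466689/18620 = -293.59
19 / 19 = 1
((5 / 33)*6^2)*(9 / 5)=108 / 11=9.82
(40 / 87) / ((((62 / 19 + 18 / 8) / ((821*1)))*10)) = 249584 / 36453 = 6.85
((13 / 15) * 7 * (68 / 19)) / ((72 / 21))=10829 / 1710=6.33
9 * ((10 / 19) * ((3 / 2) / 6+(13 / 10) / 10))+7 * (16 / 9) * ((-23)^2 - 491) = 21361 / 45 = 474.69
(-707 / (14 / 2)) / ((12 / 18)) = -303 / 2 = -151.50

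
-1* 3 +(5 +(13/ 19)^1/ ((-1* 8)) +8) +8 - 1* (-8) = 3939/ 152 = 25.91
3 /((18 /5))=5 /6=0.83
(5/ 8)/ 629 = 5/ 5032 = 0.00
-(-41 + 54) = -13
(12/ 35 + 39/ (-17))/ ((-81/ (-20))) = -172/ 357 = -0.48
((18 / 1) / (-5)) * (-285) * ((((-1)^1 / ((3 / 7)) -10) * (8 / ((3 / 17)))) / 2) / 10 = -143412 / 5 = -28682.40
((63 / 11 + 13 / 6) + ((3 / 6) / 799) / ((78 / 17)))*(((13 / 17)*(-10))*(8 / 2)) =-241.47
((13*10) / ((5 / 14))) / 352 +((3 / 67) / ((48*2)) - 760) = -17899441 / 23584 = -758.97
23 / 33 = 0.70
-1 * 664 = -664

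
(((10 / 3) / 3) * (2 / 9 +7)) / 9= 650 / 729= 0.89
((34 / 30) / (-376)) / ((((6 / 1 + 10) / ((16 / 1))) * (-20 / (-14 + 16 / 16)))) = -221 / 112800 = -0.00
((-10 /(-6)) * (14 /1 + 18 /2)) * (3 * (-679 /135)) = -15617 /27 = -578.41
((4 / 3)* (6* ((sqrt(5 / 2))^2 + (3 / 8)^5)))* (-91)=-7476833 / 4096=-1825.40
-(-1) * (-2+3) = 1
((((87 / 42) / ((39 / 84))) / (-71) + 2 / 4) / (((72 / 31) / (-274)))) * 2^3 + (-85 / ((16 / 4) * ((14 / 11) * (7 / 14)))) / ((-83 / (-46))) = -1387066111 / 3217578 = -431.09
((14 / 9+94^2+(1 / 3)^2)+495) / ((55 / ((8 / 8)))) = 169.68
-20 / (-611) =20 / 611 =0.03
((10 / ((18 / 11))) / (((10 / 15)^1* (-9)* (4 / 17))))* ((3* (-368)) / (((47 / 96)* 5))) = 275264 / 141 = 1952.23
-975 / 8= -121.88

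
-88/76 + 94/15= 1456/285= 5.11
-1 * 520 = -520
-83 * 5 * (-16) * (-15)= -99600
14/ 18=0.78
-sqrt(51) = -7.14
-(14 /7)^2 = -4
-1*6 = -6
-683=-683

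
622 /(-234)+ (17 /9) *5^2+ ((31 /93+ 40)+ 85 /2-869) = -57845 /78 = -741.60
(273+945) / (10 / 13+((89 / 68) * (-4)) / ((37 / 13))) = -3319862 / 2917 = -1138.11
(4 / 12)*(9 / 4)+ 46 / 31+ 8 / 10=1881 / 620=3.03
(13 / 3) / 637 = 1 / 147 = 0.01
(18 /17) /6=0.18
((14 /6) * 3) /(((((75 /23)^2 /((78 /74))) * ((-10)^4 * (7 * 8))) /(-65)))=-89401 /1110000000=-0.00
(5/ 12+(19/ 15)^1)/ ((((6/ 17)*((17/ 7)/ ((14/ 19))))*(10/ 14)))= 34643/ 17100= 2.03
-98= -98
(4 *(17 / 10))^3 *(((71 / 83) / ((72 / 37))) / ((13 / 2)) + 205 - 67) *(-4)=-210791243096 / 1213875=-173651.52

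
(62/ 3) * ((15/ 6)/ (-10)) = -31/ 6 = -5.17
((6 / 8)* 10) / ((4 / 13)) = 195 / 8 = 24.38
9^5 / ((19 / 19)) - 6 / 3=59047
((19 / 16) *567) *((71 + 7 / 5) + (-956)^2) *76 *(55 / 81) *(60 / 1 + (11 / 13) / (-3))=147930461228473 / 78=1896544374724.01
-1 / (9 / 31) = -31 / 9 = -3.44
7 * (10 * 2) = 140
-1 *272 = -272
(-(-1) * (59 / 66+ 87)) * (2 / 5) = 5801 / 165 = 35.16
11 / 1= 11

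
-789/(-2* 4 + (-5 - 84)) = 789/97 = 8.13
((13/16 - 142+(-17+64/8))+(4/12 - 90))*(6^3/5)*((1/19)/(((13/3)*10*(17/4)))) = -310851/104975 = -2.96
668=668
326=326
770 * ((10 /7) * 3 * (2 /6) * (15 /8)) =4125 /2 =2062.50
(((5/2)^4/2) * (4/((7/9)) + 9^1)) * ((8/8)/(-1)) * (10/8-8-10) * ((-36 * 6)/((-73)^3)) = 111931875/43569904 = 2.57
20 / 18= 10 / 9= 1.11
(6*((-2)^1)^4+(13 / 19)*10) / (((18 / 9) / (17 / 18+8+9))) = 16609 / 18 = 922.72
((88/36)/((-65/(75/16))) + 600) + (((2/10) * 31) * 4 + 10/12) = 975713/1560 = 625.46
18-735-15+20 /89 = -65128 /89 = -731.78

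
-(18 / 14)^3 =-729 / 343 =-2.13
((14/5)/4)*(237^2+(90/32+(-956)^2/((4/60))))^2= 339550052787437247/2560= 132636739370092.67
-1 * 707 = -707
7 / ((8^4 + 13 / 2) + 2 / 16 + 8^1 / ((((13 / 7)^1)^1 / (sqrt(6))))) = 310617944 / 182048644705 - 326144*sqrt(6) / 182048644705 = 0.00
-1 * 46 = -46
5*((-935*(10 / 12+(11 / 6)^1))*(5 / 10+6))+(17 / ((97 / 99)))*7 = -23545357 / 291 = -80911.88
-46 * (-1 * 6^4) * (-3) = -178848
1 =1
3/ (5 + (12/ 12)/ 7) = 7/ 12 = 0.58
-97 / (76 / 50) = -2425 / 38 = -63.82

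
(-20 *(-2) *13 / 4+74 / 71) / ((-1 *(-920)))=1163 / 8165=0.14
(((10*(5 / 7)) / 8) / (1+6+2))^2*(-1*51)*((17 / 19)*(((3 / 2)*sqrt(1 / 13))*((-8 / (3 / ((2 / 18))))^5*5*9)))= 924800000*sqrt(13) / 173664821421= 0.02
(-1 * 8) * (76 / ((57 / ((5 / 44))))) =-40 / 33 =-1.21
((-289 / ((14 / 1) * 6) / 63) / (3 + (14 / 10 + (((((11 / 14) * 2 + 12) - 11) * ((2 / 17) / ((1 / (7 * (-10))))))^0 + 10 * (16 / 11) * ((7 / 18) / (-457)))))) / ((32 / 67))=-486689005 / 22932206976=-0.02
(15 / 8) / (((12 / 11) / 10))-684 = -10669 / 16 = -666.81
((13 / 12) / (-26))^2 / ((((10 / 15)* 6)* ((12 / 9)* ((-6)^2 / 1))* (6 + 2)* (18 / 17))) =17 / 15925248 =0.00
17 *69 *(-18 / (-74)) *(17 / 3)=59823 / 37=1616.84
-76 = -76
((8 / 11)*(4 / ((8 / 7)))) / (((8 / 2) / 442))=3094 / 11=281.27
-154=-154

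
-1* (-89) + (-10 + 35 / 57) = 4538 / 57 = 79.61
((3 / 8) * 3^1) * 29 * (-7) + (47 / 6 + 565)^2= 23609495 / 72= 327909.65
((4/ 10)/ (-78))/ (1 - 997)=1/ 194220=0.00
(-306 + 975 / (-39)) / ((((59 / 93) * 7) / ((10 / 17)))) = -307830 / 7021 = -43.84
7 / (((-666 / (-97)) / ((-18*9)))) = -165.16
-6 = -6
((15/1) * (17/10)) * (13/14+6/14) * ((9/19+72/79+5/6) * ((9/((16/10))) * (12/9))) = 5094645/8848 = 575.80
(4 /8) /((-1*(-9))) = 0.06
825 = 825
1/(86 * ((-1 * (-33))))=1/2838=0.00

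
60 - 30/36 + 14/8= 731/12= 60.92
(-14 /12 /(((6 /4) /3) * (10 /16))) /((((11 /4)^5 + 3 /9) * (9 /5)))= -57344 /4357593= -0.01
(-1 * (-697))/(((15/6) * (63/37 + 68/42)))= 83.93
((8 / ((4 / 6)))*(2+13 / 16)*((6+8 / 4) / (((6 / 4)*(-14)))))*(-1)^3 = 12.86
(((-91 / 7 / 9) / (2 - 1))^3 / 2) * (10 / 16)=-10985 / 11664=-0.94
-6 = -6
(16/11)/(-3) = -16/33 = -0.48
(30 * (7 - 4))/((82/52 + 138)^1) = 0.64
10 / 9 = 1.11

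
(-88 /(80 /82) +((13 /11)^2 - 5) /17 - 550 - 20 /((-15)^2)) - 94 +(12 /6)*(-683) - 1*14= -195728771 /92565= -2114.50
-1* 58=-58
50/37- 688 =-25406/37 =-686.65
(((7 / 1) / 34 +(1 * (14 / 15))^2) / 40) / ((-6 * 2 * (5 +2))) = -1177 / 3672000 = -0.00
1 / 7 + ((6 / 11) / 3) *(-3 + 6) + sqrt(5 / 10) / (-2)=53 / 77 - sqrt(2) / 4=0.33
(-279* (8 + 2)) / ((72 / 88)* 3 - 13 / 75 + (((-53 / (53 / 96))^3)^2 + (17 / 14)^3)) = -6316002000 / 1772007084323022233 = -0.00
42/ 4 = 21/ 2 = 10.50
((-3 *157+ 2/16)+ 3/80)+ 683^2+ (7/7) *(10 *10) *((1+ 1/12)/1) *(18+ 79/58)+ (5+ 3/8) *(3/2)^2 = 6516339167/13920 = 468127.81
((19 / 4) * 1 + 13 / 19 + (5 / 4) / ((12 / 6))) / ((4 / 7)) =6447 / 608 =10.60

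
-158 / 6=-79 / 3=-26.33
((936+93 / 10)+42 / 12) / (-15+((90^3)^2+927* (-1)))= 2372 / 1328602497645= 0.00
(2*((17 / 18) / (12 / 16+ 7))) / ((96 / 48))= 0.12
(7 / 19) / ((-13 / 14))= -98 / 247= -0.40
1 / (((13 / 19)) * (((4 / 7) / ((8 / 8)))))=133 / 52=2.56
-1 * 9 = -9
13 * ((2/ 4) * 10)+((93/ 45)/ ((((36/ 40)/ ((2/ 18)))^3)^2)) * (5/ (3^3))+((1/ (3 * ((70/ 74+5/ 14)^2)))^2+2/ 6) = 584179182650773557244/ 8936247052719140625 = 65.37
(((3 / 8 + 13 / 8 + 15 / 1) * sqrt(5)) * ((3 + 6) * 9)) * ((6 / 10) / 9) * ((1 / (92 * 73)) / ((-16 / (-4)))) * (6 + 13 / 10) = 459 * sqrt(5) / 18400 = 0.06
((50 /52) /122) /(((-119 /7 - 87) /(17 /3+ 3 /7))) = -100 /216489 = -0.00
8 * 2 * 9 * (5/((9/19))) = 1520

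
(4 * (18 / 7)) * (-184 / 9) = -1472 / 7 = -210.29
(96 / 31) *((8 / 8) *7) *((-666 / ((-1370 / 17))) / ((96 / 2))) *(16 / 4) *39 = 12363624 / 21235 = 582.23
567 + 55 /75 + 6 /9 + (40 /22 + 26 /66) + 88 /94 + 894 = 11365327 /7755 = 1465.55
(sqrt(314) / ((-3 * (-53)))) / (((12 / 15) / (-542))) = -1355 * sqrt(314) / 318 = -75.51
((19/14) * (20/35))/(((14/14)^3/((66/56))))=627/686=0.91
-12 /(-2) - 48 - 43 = -85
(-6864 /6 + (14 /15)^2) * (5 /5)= -257204 /225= -1143.13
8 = 8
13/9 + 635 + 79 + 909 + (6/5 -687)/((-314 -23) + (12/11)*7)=265180771/163035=1626.53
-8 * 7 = -56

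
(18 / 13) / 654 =3 / 1417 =0.00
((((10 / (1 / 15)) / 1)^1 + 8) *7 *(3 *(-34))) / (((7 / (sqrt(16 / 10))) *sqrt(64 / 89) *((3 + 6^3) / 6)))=-8058 *sqrt(890) / 365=-658.61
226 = 226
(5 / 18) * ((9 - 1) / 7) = 20 / 63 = 0.32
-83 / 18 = -4.61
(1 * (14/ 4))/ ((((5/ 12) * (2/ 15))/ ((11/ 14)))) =99/ 2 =49.50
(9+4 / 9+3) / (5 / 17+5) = 952 / 405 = 2.35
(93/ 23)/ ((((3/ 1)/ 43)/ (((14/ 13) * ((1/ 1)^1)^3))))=18662/ 299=62.41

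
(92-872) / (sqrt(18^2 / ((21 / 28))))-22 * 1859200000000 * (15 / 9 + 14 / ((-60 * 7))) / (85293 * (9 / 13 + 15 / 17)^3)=-2600149782230000000 / 12961314549-65 * sqrt(3) / 3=-200608530.78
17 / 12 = 1.42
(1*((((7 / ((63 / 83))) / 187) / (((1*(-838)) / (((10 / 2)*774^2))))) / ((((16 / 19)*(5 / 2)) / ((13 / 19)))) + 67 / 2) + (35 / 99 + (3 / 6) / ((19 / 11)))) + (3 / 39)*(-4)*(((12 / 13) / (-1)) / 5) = -95064665599 / 4116951540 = -23.09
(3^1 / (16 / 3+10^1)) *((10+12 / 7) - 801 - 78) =-54639 / 322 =-169.69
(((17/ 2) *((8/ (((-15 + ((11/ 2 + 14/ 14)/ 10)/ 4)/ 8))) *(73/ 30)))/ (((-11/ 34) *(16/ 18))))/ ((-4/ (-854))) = 864808224/ 13057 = 66233.30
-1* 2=-2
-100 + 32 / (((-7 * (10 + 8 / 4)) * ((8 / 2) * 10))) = -10501 / 105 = -100.01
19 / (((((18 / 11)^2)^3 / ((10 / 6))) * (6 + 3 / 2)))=33659659 / 153055008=0.22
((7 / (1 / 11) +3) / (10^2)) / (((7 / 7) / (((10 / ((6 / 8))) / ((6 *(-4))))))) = -4 / 9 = -0.44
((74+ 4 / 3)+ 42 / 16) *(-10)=-9355 / 12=-779.58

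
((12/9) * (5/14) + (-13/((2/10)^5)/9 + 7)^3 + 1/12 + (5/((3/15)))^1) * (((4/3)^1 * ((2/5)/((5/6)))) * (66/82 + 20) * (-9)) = 6375659806559447756/581175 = 10970292608180.75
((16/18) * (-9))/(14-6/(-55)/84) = -0.57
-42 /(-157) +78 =12288 /157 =78.27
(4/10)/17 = 2/85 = 0.02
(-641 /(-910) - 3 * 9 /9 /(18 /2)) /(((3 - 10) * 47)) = -1013 /898170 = -0.00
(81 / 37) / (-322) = -81 / 11914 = -0.01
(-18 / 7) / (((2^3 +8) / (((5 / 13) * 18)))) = -405 / 364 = -1.11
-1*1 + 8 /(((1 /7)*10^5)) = -12493 /12500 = -1.00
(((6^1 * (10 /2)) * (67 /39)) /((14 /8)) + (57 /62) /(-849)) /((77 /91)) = 47021551 /1351042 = 34.80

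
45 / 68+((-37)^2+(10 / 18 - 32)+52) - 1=850201 / 612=1389.22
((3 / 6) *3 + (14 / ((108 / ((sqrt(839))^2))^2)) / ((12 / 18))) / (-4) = -4933279 / 15552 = -317.21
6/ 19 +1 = 1.32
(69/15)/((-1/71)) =-1633/5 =-326.60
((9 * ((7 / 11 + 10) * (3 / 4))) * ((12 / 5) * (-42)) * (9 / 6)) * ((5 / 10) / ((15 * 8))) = -199017 / 4400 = -45.23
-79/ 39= -2.03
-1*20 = -20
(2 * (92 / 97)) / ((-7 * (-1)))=184 / 679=0.27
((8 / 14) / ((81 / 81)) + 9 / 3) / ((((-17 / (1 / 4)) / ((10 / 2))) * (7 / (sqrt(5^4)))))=-3125 / 3332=-0.94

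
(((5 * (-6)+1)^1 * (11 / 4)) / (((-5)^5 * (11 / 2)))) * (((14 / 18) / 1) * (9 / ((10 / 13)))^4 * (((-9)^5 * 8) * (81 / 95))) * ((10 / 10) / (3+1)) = -20215968003223083 / 2968750000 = -6809589.22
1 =1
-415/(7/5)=-2075/7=-296.43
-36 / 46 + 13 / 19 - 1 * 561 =-561.10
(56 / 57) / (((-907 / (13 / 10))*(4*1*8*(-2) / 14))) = 637 / 2067960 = 0.00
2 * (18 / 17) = 36 / 17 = 2.12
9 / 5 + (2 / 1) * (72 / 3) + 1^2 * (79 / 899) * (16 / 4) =50.15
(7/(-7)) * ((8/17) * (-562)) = 4496/17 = 264.47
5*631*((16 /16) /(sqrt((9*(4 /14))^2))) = 1226.94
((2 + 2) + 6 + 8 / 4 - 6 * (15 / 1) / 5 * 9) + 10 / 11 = -1640 / 11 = -149.09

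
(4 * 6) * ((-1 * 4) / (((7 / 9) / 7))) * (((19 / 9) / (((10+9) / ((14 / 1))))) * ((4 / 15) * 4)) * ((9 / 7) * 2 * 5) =-18432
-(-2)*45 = 90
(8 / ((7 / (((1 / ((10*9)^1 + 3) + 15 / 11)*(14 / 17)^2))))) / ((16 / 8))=157472 / 295647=0.53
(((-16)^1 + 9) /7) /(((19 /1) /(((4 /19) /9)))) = -4 /3249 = -0.00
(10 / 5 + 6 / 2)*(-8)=-40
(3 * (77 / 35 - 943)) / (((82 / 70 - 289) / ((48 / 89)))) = 790272 / 149431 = 5.29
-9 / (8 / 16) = -18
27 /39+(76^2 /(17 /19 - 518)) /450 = 19182289 /28738125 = 0.67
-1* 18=-18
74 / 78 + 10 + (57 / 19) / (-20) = 8423 / 780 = 10.80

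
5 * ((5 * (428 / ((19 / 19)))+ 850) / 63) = 14950 / 63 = 237.30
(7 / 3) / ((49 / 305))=305 / 21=14.52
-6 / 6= -1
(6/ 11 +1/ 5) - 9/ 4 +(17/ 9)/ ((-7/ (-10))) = 16547/ 13860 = 1.19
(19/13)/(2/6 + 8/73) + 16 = 24337/1261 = 19.30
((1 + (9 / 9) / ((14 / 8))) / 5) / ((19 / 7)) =11 / 95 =0.12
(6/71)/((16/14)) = 21/284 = 0.07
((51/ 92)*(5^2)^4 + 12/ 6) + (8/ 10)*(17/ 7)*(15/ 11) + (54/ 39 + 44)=19946404603/ 92092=216592.15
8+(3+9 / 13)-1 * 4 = 100 / 13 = 7.69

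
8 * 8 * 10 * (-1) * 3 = -1920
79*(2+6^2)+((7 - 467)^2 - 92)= 214510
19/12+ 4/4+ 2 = 55/12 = 4.58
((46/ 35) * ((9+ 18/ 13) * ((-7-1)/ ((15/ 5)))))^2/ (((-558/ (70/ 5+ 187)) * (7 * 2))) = -61245504/ 1796977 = -34.08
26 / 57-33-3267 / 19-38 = -242.49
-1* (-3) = 3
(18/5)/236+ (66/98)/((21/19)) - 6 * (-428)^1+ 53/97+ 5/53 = 2673022962317/1040384170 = 2569.27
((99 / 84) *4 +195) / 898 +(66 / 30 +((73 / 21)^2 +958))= 962824999 / 990045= 972.51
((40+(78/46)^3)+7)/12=157792/36501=4.32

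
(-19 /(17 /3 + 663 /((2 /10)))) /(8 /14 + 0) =-399 /39848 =-0.01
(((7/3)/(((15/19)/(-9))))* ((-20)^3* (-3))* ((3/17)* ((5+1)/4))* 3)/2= -4309200/17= -253482.35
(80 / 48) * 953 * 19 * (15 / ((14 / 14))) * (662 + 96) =343127650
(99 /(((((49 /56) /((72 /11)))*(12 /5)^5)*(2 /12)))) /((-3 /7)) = -3125 /24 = -130.21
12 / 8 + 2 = 7 / 2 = 3.50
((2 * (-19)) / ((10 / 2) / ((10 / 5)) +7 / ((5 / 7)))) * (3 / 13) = -380 / 533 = -0.71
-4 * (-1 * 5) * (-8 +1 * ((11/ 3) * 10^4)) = 2199520/ 3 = 733173.33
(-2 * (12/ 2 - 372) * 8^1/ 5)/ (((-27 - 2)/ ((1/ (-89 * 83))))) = 5856/ 1071115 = 0.01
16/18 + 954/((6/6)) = 954.89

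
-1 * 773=-773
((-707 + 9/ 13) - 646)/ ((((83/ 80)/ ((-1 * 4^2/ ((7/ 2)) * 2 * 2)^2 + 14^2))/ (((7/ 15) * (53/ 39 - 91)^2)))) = -2592296096.80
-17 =-17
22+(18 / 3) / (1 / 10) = 82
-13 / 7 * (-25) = 325 / 7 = 46.43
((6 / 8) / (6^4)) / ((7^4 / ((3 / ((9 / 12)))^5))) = 0.00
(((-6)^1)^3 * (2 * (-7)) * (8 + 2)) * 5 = 151200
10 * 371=3710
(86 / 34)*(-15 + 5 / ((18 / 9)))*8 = -4300 / 17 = -252.94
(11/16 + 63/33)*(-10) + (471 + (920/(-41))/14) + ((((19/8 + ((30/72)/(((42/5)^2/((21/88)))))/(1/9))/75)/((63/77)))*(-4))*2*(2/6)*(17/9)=408034093939/920581200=443.24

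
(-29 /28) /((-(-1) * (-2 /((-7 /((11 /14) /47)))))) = -9541 /44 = -216.84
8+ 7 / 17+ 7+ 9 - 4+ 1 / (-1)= 330 / 17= 19.41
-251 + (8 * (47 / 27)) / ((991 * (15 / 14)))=-100734841 / 401355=-250.99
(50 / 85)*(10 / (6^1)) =50 / 51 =0.98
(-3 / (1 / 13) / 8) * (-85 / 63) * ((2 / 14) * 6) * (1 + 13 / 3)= 30.07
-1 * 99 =-99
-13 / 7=-1.86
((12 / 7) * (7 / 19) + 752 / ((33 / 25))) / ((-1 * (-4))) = 89399 / 627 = 142.58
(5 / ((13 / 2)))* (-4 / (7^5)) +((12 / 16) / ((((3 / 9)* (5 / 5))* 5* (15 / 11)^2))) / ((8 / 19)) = 502150809 / 873964000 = 0.57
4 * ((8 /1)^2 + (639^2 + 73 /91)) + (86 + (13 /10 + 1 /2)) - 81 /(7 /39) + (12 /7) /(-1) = 743095994 /455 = 1633178.01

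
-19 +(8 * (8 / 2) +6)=19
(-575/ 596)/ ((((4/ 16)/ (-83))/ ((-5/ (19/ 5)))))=-1193125/ 2831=-421.45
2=2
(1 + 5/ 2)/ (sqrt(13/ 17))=7*sqrt(221)/ 26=4.00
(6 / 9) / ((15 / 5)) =2 / 9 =0.22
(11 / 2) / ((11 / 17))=17 / 2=8.50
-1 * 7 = -7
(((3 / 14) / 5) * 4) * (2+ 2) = 24 / 35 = 0.69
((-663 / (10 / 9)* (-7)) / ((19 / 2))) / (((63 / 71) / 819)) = 38552787 / 95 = 405818.81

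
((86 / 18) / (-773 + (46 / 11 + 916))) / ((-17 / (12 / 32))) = -473 / 660552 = -0.00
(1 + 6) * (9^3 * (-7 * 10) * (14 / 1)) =-5000940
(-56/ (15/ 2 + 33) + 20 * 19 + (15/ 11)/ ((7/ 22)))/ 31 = 217106/ 17577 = 12.35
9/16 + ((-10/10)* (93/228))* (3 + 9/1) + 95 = 27563/304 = 90.67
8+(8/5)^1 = 48/5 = 9.60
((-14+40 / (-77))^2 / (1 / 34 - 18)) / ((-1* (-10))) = -1634516 / 1393315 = -1.17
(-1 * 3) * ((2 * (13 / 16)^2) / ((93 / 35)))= -5915 / 3968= -1.49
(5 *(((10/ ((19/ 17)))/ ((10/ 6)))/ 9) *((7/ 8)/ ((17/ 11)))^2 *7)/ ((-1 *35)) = -5929/ 31008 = -0.19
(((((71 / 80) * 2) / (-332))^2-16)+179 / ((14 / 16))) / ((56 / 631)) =146892460794097 / 69132492800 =2124.80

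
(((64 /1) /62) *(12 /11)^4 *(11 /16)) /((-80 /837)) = -69984 /6655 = -10.52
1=1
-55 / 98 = -0.56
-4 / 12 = -1 / 3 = -0.33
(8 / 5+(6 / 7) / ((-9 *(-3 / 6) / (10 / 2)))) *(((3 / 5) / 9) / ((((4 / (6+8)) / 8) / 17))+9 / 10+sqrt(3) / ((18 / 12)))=536 *sqrt(3) / 315+131186 / 1575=86.24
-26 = -26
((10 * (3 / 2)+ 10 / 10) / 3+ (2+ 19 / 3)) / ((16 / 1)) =41 / 48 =0.85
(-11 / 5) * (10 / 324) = -11 / 162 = -0.07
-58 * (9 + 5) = -812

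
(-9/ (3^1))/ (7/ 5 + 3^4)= -15/ 412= -0.04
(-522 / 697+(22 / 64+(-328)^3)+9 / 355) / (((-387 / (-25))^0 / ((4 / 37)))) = -279404016739239 / 73240760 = -3814870.53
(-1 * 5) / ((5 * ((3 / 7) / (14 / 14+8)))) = -21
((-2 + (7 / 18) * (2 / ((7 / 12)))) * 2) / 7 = -0.19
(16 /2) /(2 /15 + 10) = 15 /19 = 0.79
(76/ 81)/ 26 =38/ 1053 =0.04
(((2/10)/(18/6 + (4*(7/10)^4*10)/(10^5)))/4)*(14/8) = 2187500/75002401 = 0.03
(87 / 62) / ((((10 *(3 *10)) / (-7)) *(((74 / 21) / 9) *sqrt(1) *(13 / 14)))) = -268569 / 2982200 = -0.09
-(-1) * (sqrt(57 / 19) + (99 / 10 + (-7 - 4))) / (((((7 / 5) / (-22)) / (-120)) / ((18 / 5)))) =-52272 / 7 + 47520 * sqrt(3) / 7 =4290.72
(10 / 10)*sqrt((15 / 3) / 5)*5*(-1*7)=-35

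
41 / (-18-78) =-41 / 96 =-0.43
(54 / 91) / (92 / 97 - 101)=-0.01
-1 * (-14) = 14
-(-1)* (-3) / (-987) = 1 / 329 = 0.00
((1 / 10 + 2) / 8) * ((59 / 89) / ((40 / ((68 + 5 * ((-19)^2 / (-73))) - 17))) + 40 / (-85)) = -1630503 / 176718400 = -0.01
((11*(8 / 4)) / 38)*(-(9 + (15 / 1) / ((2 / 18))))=-83.37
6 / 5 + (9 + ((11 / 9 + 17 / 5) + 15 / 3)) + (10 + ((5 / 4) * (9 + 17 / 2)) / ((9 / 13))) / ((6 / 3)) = 9749 / 240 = 40.62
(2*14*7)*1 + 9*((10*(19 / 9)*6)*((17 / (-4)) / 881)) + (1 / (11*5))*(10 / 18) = 16616150 / 87219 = 190.51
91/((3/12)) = 364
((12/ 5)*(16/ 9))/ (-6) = -32/ 45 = -0.71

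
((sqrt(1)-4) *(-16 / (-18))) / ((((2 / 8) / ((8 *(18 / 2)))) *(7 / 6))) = -4608 / 7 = -658.29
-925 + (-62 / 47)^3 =-96274603 / 103823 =-927.30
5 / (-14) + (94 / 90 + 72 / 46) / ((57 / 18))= 42853 / 91770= 0.47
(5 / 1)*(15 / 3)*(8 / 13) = 200 / 13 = 15.38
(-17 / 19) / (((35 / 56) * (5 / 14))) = -1904 / 475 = -4.01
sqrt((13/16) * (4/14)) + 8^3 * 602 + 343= sqrt(182)/28 + 308567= 308567.48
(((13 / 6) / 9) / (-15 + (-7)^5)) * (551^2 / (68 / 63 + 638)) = -2125207 / 312594168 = -0.01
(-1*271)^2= 73441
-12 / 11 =-1.09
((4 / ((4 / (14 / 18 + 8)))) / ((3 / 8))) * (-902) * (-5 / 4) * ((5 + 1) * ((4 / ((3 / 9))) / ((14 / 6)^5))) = 461751840 / 16807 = 27473.78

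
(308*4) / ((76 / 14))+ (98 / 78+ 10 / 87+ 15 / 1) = 243.32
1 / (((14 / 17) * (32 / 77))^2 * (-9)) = -34969 / 36864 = -0.95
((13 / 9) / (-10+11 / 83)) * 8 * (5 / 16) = -415 / 1134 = -0.37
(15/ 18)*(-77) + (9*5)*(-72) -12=-19897/ 6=-3316.17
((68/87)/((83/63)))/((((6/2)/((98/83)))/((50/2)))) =1166200/199781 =5.84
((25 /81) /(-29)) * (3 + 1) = -100 /2349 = -0.04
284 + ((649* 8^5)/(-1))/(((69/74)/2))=-3147412340/69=-45614671.59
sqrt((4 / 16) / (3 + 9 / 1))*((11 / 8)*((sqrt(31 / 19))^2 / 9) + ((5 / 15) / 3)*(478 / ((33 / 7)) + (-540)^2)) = 1463185445*sqrt(3) / 541728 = 4678.20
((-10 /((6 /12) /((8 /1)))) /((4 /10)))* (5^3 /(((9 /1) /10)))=-500000 /9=-55555.56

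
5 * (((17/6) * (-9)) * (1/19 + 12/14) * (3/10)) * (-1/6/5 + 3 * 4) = -2215389/5320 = -416.43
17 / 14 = 1.21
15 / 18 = 0.83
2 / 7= 0.29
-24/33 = -8/11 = -0.73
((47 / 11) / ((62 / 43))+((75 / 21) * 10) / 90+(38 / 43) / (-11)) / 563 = 6059611 / 1040163894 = 0.01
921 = 921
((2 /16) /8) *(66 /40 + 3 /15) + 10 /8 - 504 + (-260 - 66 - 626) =-1862043 /1280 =-1454.72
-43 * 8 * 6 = -2064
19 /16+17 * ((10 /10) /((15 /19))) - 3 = 4733 /240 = 19.72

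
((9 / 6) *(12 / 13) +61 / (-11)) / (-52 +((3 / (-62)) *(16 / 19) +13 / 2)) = 700910 / 7671521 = 0.09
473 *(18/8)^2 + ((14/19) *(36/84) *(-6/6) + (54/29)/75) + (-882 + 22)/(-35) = 3731790929/1542800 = 2418.84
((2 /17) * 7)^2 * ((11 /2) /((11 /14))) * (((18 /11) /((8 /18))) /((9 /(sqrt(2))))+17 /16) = 6174 * sqrt(2) /3179+343 /68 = 7.79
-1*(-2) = 2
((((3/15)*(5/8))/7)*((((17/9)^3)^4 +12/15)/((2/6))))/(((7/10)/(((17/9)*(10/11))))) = 247710476865051965/913377120979554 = 271.20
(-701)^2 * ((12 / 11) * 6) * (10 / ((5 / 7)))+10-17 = 495332131 / 11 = 45030193.73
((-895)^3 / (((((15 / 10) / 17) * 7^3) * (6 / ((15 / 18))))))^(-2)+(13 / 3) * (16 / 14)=386197450664282819979164 / 77982177537978730078125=4.95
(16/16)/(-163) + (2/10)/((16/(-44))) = -1813/3260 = -0.56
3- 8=-5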